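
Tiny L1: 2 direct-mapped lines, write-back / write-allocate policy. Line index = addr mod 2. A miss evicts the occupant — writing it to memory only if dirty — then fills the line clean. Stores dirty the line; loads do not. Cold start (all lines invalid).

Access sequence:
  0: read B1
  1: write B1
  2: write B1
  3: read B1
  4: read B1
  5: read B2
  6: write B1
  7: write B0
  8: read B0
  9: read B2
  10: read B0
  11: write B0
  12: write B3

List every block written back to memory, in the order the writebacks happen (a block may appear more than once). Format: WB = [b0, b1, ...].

  0 | R B1 → L1 miss [-]
  1 | W B1 → L1 hit [D]
  2 | W B1 → L1 hit [D]
  3 | R B1 → L1 hit [D]
  4 | R B1 → L1 hit [D]
  5 | R B2 → L0 miss [-]
  6 | W B1 → L1 hit [D]
  7 | W B0 → L0 miss [D]
  8 | R B0 → L0 hit [D]
  9 | R B2 → L0 miss wb→B0 [-]
  10 | R B0 → L0 miss [-]
  11 | W B0 → L0 hit [D]
  12 | W B3 → L1 miss wb→B1 [D]

WB = [0, 1]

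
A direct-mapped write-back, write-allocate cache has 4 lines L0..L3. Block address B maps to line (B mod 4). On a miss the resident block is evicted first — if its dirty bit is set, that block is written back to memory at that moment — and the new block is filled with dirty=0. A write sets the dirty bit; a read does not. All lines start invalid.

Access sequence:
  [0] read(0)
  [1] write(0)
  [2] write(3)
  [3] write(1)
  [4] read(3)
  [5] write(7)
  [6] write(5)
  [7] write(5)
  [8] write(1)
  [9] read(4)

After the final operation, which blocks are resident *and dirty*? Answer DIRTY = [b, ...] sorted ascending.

  0 | R B0 → L0 miss [-]
  1 | W B0 → L0 hit [D]
  2 | W B3 → L3 miss [D]
  3 | W B1 → L1 miss [D]
  4 | R B3 → L3 hit [D]
  5 | W B7 → L3 miss wb→B3 [D]
  6 | W B5 → L1 miss wb→B1 [D]
  7 | W B5 → L1 hit [D]
  8 | W B1 → L1 miss wb→B5 [D]
  9 | R B4 → L0 miss wb→B0 [-]

DIRTY = [1, 7]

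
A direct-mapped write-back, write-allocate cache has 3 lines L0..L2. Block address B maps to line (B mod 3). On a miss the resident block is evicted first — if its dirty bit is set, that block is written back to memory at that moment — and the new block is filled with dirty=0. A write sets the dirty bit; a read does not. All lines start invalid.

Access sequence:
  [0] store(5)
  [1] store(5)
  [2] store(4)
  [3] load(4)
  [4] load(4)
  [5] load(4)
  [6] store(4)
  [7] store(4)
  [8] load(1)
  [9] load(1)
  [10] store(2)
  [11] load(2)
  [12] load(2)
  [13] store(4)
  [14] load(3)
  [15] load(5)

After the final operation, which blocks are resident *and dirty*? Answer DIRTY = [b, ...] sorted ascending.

0: W B5 -> L2 miss  d=D]
1: W B5 -> L2 hit  d=D]
2: W B4 -> L1 miss  d=D]
3: R B4 -> L1 hit  d=D]
4: R B4 -> L1 hit  d=D]
5: R B4 -> L1 hit  d=D]
6: W B4 -> L1 hit  d=D]
7: W B4 -> L1 hit  d=D]
8: R B1 -> L1 miss wb->B4  d=-]
9: R B1 -> L1 hit  d=-]
10: W B2 -> L2 miss wb->B5  d=D]
11: R B2 -> L2 hit  d=D]
12: R B2 -> L2 hit  d=D]
13: W B4 -> L1 miss  d=D]
14: R B3 -> L0 miss  d=-]
15: R B5 -> L2 miss wb->B2  d=-]

DIRTY = [4]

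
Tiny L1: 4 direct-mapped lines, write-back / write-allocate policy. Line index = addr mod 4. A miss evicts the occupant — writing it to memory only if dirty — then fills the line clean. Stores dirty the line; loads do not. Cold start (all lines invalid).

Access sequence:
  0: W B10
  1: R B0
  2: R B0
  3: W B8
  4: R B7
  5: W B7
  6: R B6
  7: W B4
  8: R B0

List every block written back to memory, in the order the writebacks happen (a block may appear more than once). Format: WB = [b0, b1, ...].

WB = [10, 8, 4]

0: W B10 -> L2 miss  d=D]
1: R B0 -> L0 miss  d=-]
2: R B0 -> L0 hit  d=-]
3: W B8 -> L0 miss  d=D]
4: R B7 -> L3 miss  d=-]
5: W B7 -> L3 hit  d=D]
6: R B6 -> L2 miss wb->B10  d=-]
7: W B4 -> L0 miss wb->B8  d=D]
8: R B0 -> L0 miss wb->B4  d=-]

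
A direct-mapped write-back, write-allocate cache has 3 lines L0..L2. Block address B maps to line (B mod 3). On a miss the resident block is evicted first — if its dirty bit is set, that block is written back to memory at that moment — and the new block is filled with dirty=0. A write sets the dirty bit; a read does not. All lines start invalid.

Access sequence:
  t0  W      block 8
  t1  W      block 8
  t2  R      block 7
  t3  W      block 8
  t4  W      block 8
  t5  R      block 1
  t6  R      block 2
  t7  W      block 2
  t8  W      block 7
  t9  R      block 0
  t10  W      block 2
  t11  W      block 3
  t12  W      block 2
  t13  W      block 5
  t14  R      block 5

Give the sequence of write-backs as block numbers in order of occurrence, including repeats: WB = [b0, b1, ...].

  0 | W B8 → L2 miss [D]
  1 | W B8 → L2 hit [D]
  2 | R B7 → L1 miss [-]
  3 | W B8 → L2 hit [D]
  4 | W B8 → L2 hit [D]
  5 | R B1 → L1 miss [-]
  6 | R B2 → L2 miss wb→B8 [-]
  7 | W B2 → L2 hit [D]
  8 | W B7 → L1 miss [D]
  9 | R B0 → L0 miss [-]
  10 | W B2 → L2 hit [D]
  11 | W B3 → L0 miss [D]
  12 | W B2 → L2 hit [D]
  13 | W B5 → L2 miss wb→B2 [D]
  14 | R B5 → L2 hit [D]

WB = [8, 2]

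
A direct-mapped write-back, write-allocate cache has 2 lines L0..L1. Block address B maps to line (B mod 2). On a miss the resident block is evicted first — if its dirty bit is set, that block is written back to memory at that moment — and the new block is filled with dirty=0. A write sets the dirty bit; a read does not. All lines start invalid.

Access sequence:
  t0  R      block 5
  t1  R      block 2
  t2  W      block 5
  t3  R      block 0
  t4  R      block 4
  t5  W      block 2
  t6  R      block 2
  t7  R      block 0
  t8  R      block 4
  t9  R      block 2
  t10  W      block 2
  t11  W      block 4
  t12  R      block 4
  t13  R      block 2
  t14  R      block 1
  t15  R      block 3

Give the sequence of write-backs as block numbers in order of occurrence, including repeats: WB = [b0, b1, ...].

0: R B5 → L1 miss [-]
1: R B2 → L0 miss [-]
2: W B5 → L1 hit [D]
3: R B0 → L0 miss [-]
4: R B4 → L0 miss [-]
5: W B2 → L0 miss [D]
6: R B2 → L0 hit [D]
7: R B0 → L0 miss wb→B2 [-]
8: R B4 → L0 miss [-]
9: R B2 → L0 miss [-]
10: W B2 → L0 hit [D]
11: W B4 → L0 miss wb→B2 [D]
12: R B4 → L0 hit [D]
13: R B2 → L0 miss wb→B4 [-]
14: R B1 → L1 miss wb→B5 [-]
15: R B3 → L1 miss [-]

WB = [2, 2, 4, 5]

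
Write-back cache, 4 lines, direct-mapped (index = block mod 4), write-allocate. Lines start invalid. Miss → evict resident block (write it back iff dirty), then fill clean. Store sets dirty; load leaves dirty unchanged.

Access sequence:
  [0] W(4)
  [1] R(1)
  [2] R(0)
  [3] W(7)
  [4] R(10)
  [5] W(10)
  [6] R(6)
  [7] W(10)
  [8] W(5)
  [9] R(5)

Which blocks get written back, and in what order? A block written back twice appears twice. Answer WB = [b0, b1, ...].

WB = [4, 10]

0: W B4 -> L0 miss  d=D]
1: R B1 -> L1 miss  d=-]
2: R B0 -> L0 miss wb->B4  d=-]
3: W B7 -> L3 miss  d=D]
4: R B10 -> L2 miss  d=-]
5: W B10 -> L2 hit  d=D]
6: R B6 -> L2 miss wb->B10  d=-]
7: W B10 -> L2 miss  d=D]
8: W B5 -> L1 miss  d=D]
9: R B5 -> L1 hit  d=D]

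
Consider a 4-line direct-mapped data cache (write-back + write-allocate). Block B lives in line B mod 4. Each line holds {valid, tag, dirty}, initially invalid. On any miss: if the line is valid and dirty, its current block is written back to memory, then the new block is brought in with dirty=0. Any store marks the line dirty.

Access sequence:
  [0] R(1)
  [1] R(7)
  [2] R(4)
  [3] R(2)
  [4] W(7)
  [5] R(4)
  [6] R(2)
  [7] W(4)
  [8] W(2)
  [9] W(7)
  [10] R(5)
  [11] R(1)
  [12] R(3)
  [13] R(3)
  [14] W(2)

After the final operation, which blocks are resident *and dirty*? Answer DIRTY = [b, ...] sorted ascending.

0: R B1 → L1 miss [-]
1: R B7 → L3 miss [-]
2: R B4 → L0 miss [-]
3: R B2 → L2 miss [-]
4: W B7 → L3 hit [D]
5: R B4 → L0 hit [-]
6: R B2 → L2 hit [-]
7: W B4 → L0 hit [D]
8: W B2 → L2 hit [D]
9: W B7 → L3 hit [D]
10: R B5 → L1 miss [-]
11: R B1 → L1 miss [-]
12: R B3 → L3 miss wb→B7 [-]
13: R B3 → L3 hit [-]
14: W B2 → L2 hit [D]

DIRTY = [2, 4]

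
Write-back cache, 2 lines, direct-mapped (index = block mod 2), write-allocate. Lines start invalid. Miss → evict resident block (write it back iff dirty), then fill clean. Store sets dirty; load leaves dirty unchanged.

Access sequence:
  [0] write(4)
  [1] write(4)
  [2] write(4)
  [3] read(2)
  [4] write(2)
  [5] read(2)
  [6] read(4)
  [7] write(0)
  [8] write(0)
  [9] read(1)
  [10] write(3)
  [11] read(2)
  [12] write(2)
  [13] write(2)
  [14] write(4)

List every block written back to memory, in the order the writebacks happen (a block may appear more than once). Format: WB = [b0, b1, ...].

WB = [4, 2, 0, 2]

  0 | W B4 → L0 miss [D]
  1 | W B4 → L0 hit [D]
  2 | W B4 → L0 hit [D]
  3 | R B2 → L0 miss wb→B4 [-]
  4 | W B2 → L0 hit [D]
  5 | R B2 → L0 hit [D]
  6 | R B4 → L0 miss wb→B2 [-]
  7 | W B0 → L0 miss [D]
  8 | W B0 → L0 hit [D]
  9 | R B1 → L1 miss [-]
  10 | W B3 → L1 miss [D]
  11 | R B2 → L0 miss wb→B0 [-]
  12 | W B2 → L0 hit [D]
  13 | W B2 → L0 hit [D]
  14 | W B4 → L0 miss wb→B2 [D]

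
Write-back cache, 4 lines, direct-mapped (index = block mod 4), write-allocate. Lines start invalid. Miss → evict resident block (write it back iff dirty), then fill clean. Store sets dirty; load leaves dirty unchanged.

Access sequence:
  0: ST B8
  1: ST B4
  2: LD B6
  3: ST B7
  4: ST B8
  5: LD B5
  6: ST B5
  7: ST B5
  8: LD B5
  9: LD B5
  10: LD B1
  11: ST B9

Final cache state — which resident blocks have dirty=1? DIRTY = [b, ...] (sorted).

0: W B8 -> L0 miss  d=D]
1: W B4 -> L0 miss wb->B8  d=D]
2: R B6 -> L2 miss  d=-]
3: W B7 -> L3 miss  d=D]
4: W B8 -> L0 miss wb->B4  d=D]
5: R B5 -> L1 miss  d=-]
6: W B5 -> L1 hit  d=D]
7: W B5 -> L1 hit  d=D]
8: R B5 -> L1 hit  d=D]
9: R B5 -> L1 hit  d=D]
10: R B1 -> L1 miss wb->B5  d=-]
11: W B9 -> L1 miss  d=D]

DIRTY = [7, 8, 9]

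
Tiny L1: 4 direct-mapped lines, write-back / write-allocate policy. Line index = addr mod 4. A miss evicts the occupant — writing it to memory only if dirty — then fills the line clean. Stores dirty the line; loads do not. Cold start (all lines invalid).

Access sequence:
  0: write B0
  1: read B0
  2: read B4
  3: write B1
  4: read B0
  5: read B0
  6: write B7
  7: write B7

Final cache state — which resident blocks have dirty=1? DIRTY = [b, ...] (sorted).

0: W B0 → L0 miss [D]
1: R B0 → L0 hit [D]
2: R B4 → L0 miss wb→B0 [-]
3: W B1 → L1 miss [D]
4: R B0 → L0 miss [-]
5: R B0 → L0 hit [-]
6: W B7 → L3 miss [D]
7: W B7 → L3 hit [D]

DIRTY = [1, 7]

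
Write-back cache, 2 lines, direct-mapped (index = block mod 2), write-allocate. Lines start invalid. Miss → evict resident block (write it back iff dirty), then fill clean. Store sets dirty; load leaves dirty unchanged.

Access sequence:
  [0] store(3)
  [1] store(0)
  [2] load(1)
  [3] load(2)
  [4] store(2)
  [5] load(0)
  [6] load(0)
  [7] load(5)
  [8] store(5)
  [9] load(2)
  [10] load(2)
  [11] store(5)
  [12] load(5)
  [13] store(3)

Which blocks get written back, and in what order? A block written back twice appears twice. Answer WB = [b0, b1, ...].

0: W B3 → L1 miss [D]
1: W B0 → L0 miss [D]
2: R B1 → L1 miss wb→B3 [-]
3: R B2 → L0 miss wb→B0 [-]
4: W B2 → L0 hit [D]
5: R B0 → L0 miss wb→B2 [-]
6: R B0 → L0 hit [-]
7: R B5 → L1 miss [-]
8: W B5 → L1 hit [D]
9: R B2 → L0 miss [-]
10: R B2 → L0 hit [-]
11: W B5 → L1 hit [D]
12: R B5 → L1 hit [D]
13: W B3 → L1 miss wb→B5 [D]

WB = [3, 0, 2, 5]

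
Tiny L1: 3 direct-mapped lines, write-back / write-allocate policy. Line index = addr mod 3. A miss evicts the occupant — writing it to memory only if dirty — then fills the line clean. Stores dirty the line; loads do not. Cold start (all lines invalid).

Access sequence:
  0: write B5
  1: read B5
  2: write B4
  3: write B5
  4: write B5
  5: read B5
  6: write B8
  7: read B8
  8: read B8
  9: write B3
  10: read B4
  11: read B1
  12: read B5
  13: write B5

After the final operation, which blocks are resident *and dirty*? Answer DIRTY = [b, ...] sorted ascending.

DIRTY = [3, 5]

0: W B5 -> L2 miss  d=D]
1: R B5 -> L2 hit  d=D]
2: W B4 -> L1 miss  d=D]
3: W B5 -> L2 hit  d=D]
4: W B5 -> L2 hit  d=D]
5: R B5 -> L2 hit  d=D]
6: W B8 -> L2 miss wb->B5  d=D]
7: R B8 -> L2 hit  d=D]
8: R B8 -> L2 hit  d=D]
9: W B3 -> L0 miss  d=D]
10: R B4 -> L1 hit  d=D]
11: R B1 -> L1 miss wb->B4  d=-]
12: R B5 -> L2 miss wb->B8  d=-]
13: W B5 -> L2 hit  d=D]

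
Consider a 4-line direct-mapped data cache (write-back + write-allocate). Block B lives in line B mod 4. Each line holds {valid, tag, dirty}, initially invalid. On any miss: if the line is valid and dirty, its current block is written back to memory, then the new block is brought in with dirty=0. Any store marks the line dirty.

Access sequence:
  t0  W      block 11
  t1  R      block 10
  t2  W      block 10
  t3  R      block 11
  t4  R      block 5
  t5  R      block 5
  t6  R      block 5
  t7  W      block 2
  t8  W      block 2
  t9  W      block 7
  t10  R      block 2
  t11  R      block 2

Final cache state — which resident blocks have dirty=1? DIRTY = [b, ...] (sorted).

DIRTY = [2, 7]

0: W B11 -> L3 miss  d=D]
1: R B10 -> L2 miss  d=-]
2: W B10 -> L2 hit  d=D]
3: R B11 -> L3 hit  d=D]
4: R B5 -> L1 miss  d=-]
5: R B5 -> L1 hit  d=-]
6: R B5 -> L1 hit  d=-]
7: W B2 -> L2 miss wb->B10  d=D]
8: W B2 -> L2 hit  d=D]
9: W B7 -> L3 miss wb->B11  d=D]
10: R B2 -> L2 hit  d=D]
11: R B2 -> L2 hit  d=D]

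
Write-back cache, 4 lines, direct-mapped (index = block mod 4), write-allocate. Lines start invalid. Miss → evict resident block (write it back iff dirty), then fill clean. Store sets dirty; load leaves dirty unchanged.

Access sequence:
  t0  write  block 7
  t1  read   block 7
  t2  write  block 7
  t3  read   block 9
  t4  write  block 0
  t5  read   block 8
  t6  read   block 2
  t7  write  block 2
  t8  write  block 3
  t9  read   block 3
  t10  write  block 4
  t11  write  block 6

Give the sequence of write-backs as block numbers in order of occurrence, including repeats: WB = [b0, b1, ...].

  0 | W B7 → L3 miss [D]
  1 | R B7 → L3 hit [D]
  2 | W B7 → L3 hit [D]
  3 | R B9 → L1 miss [-]
  4 | W B0 → L0 miss [D]
  5 | R B8 → L0 miss wb→B0 [-]
  6 | R B2 → L2 miss [-]
  7 | W B2 → L2 hit [D]
  8 | W B3 → L3 miss wb→B7 [D]
  9 | R B3 → L3 hit [D]
  10 | W B4 → L0 miss [D]
  11 | W B6 → L2 miss wb→B2 [D]

WB = [0, 7, 2]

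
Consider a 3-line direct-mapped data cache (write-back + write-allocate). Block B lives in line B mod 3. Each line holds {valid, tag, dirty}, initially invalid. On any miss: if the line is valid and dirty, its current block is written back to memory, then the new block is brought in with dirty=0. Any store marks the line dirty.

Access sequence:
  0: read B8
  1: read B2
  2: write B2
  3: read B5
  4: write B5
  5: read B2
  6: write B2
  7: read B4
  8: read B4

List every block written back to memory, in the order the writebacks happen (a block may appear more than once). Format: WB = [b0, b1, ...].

WB = [2, 5]

0: R B8 → L2 miss [-]
1: R B2 → L2 miss [-]
2: W B2 → L2 hit [D]
3: R B5 → L2 miss wb→B2 [-]
4: W B5 → L2 hit [D]
5: R B2 → L2 miss wb→B5 [-]
6: W B2 → L2 hit [D]
7: R B4 → L1 miss [-]
8: R B4 → L1 hit [-]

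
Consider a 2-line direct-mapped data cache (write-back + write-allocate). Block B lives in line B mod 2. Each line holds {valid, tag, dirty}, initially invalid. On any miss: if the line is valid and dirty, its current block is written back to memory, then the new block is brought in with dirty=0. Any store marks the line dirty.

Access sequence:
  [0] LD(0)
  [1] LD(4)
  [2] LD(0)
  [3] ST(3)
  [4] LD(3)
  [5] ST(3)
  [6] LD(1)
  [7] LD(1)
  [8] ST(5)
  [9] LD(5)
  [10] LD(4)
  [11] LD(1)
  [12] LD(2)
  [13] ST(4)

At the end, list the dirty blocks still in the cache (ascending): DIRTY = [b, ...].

DIRTY = [4]

  0 | R B0 → L0 miss [-]
  1 | R B4 → L0 miss [-]
  2 | R B0 → L0 miss [-]
  3 | W B3 → L1 miss [D]
  4 | R B3 → L1 hit [D]
  5 | W B3 → L1 hit [D]
  6 | R B1 → L1 miss wb→B3 [-]
  7 | R B1 → L1 hit [-]
  8 | W B5 → L1 miss [D]
  9 | R B5 → L1 hit [D]
  10 | R B4 → L0 miss [-]
  11 | R B1 → L1 miss wb→B5 [-]
  12 | R B2 → L0 miss [-]
  13 | W B4 → L0 miss [D]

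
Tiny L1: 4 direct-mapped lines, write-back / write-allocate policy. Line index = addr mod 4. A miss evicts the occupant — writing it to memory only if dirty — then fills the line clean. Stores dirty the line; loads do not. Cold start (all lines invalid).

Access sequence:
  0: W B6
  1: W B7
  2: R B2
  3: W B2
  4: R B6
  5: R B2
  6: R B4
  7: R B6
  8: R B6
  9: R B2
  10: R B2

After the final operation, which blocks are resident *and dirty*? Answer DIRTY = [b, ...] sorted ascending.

DIRTY = [7]

0: W B6 → L2 miss [D]
1: W B7 → L3 miss [D]
2: R B2 → L2 miss wb→B6 [-]
3: W B2 → L2 hit [D]
4: R B6 → L2 miss wb→B2 [-]
5: R B2 → L2 miss [-]
6: R B4 → L0 miss [-]
7: R B6 → L2 miss [-]
8: R B6 → L2 hit [-]
9: R B2 → L2 miss [-]
10: R B2 → L2 hit [-]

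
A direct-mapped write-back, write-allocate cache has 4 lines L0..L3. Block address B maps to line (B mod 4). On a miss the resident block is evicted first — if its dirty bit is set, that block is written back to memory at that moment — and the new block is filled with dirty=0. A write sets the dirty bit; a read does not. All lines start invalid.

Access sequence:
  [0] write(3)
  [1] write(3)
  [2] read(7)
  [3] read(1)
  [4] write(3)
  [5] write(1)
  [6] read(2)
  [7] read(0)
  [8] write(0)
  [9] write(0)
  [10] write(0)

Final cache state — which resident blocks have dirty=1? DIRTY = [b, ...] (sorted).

  0 | W B3 → L3 miss [D]
  1 | W B3 → L3 hit [D]
  2 | R B7 → L3 miss wb→B3 [-]
  3 | R B1 → L1 miss [-]
  4 | W B3 → L3 miss [D]
  5 | W B1 → L1 hit [D]
  6 | R B2 → L2 miss [-]
  7 | R B0 → L0 miss [-]
  8 | W B0 → L0 hit [D]
  9 | W B0 → L0 hit [D]
  10 | W B0 → L0 hit [D]

DIRTY = [0, 1, 3]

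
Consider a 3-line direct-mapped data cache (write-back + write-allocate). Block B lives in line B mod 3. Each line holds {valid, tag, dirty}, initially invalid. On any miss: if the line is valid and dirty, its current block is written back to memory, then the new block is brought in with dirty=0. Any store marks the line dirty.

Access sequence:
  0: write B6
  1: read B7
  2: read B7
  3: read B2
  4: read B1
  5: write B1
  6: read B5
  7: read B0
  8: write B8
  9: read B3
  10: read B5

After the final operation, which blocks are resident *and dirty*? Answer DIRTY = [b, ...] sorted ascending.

  0 | W B6 → L0 miss [D]
  1 | R B7 → L1 miss [-]
  2 | R B7 → L1 hit [-]
  3 | R B2 → L2 miss [-]
  4 | R B1 → L1 miss [-]
  5 | W B1 → L1 hit [D]
  6 | R B5 → L2 miss [-]
  7 | R B0 → L0 miss wb→B6 [-]
  8 | W B8 → L2 miss [D]
  9 | R B3 → L0 miss [-]
  10 | R B5 → L2 miss wb→B8 [-]

DIRTY = [1]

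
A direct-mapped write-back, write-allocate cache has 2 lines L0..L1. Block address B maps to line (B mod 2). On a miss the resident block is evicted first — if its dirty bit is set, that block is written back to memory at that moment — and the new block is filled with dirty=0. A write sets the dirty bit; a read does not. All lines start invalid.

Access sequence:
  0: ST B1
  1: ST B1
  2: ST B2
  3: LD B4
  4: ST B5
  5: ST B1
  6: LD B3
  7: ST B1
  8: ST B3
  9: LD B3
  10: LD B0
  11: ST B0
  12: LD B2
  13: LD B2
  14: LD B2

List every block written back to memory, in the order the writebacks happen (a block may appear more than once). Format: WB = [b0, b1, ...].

0: W B1 → L1 miss [D]
1: W B1 → L1 hit [D]
2: W B2 → L0 miss [D]
3: R B4 → L0 miss wb→B2 [-]
4: W B5 → L1 miss wb→B1 [D]
5: W B1 → L1 miss wb→B5 [D]
6: R B3 → L1 miss wb→B1 [-]
7: W B1 → L1 miss [D]
8: W B3 → L1 miss wb→B1 [D]
9: R B3 → L1 hit [D]
10: R B0 → L0 miss [-]
11: W B0 → L0 hit [D]
12: R B2 → L0 miss wb→B0 [-]
13: R B2 → L0 hit [-]
14: R B2 → L0 hit [-]

WB = [2, 1, 5, 1, 1, 0]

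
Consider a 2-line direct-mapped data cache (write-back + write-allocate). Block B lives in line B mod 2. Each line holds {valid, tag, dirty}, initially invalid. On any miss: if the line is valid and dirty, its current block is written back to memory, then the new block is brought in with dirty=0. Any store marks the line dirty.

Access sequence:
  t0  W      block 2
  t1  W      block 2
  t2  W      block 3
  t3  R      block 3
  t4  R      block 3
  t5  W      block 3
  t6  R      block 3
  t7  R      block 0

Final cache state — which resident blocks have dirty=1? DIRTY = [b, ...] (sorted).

  0 | W B2 → L0 miss [D]
  1 | W B2 → L0 hit [D]
  2 | W B3 → L1 miss [D]
  3 | R B3 → L1 hit [D]
  4 | R B3 → L1 hit [D]
  5 | W B3 → L1 hit [D]
  6 | R B3 → L1 hit [D]
  7 | R B0 → L0 miss wb→B2 [-]

DIRTY = [3]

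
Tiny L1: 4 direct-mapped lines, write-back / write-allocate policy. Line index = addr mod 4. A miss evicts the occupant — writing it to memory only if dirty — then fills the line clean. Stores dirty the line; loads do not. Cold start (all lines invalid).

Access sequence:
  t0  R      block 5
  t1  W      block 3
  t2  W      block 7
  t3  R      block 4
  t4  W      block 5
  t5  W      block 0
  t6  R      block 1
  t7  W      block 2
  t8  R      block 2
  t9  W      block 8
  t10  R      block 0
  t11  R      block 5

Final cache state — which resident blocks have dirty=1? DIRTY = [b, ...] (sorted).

  0 | R B5 → L1 miss [-]
  1 | W B3 → L3 miss [D]
  2 | W B7 → L3 miss wb→B3 [D]
  3 | R B4 → L0 miss [-]
  4 | W B5 → L1 hit [D]
  5 | W B0 → L0 miss [D]
  6 | R B1 → L1 miss wb→B5 [-]
  7 | W B2 → L2 miss [D]
  8 | R B2 → L2 hit [D]
  9 | W B8 → L0 miss wb→B0 [D]
  10 | R B0 → L0 miss wb→B8 [-]
  11 | R B5 → L1 miss [-]

DIRTY = [2, 7]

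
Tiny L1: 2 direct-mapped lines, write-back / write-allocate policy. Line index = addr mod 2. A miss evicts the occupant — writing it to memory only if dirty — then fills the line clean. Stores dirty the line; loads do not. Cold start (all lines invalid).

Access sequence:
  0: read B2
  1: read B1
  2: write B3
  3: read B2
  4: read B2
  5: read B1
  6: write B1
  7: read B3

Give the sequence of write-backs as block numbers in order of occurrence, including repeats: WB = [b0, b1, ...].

WB = [3, 1]

0: R B2 -> L0 miss  d=-]
1: R B1 -> L1 miss  d=-]
2: W B3 -> L1 miss  d=D]
3: R B2 -> L0 hit  d=-]
4: R B2 -> L0 hit  d=-]
5: R B1 -> L1 miss wb->B3  d=-]
6: W B1 -> L1 hit  d=D]
7: R B3 -> L1 miss wb->B1  d=-]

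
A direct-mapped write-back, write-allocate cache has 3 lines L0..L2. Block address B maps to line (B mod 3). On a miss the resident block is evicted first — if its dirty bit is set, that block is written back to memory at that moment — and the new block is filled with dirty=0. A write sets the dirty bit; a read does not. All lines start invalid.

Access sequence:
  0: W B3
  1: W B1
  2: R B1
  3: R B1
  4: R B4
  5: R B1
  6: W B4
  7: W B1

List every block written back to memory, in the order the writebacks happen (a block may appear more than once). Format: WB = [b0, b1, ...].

0: W B3 → L0 miss [D]
1: W B1 → L1 miss [D]
2: R B1 → L1 hit [D]
3: R B1 → L1 hit [D]
4: R B4 → L1 miss wb→B1 [-]
5: R B1 → L1 miss [-]
6: W B4 → L1 miss [D]
7: W B1 → L1 miss wb→B4 [D]

WB = [1, 4]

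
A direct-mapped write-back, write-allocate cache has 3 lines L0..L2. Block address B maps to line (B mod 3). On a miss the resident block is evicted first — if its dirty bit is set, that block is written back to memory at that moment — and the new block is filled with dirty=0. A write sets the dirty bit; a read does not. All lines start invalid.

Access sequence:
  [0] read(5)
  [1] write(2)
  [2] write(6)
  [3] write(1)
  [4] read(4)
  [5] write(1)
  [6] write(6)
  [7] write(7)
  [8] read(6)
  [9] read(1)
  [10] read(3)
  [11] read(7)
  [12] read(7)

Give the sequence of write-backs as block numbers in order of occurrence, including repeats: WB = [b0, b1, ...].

WB = [1, 1, 7, 6]

0: R B5 -> L2 miss  d=-]
1: W B2 -> L2 miss  d=D]
2: W B6 -> L0 miss  d=D]
3: W B1 -> L1 miss  d=D]
4: R B4 -> L1 miss wb->B1  d=-]
5: W B1 -> L1 miss  d=D]
6: W B6 -> L0 hit  d=D]
7: W B7 -> L1 miss wb->B1  d=D]
8: R B6 -> L0 hit  d=D]
9: R B1 -> L1 miss wb->B7  d=-]
10: R B3 -> L0 miss wb->B6  d=-]
11: R B7 -> L1 miss  d=-]
12: R B7 -> L1 hit  d=-]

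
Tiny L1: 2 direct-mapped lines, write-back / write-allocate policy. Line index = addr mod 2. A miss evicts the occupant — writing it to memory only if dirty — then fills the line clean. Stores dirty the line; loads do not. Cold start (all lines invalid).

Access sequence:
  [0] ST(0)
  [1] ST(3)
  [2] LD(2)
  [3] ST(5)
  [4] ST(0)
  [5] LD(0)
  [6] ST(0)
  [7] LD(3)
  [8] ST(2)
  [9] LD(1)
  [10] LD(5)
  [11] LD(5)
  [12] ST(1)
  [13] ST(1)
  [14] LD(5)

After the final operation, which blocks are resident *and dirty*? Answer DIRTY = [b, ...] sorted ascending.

DIRTY = [2]

0: W B0 -> L0 miss  d=D]
1: W B3 -> L1 miss  d=D]
2: R B2 -> L0 miss wb->B0  d=-]
3: W B5 -> L1 miss wb->B3  d=D]
4: W B0 -> L0 miss  d=D]
5: R B0 -> L0 hit  d=D]
6: W B0 -> L0 hit  d=D]
7: R B3 -> L1 miss wb->B5  d=-]
8: W B2 -> L0 miss wb->B0  d=D]
9: R B1 -> L1 miss  d=-]
10: R B5 -> L1 miss  d=-]
11: R B5 -> L1 hit  d=-]
12: W B1 -> L1 miss  d=D]
13: W B1 -> L1 hit  d=D]
14: R B5 -> L1 miss wb->B1  d=-]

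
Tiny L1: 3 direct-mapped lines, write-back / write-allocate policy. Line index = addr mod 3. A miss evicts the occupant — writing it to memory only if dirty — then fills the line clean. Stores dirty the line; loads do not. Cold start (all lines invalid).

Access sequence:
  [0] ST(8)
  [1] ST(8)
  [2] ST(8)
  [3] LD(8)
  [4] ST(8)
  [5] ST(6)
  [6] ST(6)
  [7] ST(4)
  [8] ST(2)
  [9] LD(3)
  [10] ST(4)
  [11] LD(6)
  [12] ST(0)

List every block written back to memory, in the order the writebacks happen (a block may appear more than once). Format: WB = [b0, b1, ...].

  0 | W B8 → L2 miss [D]
  1 | W B8 → L2 hit [D]
  2 | W B8 → L2 hit [D]
  3 | R B8 → L2 hit [D]
  4 | W B8 → L2 hit [D]
  5 | W B6 → L0 miss [D]
  6 | W B6 → L0 hit [D]
  7 | W B4 → L1 miss [D]
  8 | W B2 → L2 miss wb→B8 [D]
  9 | R B3 → L0 miss wb→B6 [-]
  10 | W B4 → L1 hit [D]
  11 | R B6 → L0 miss [-]
  12 | W B0 → L0 miss [D]

WB = [8, 6]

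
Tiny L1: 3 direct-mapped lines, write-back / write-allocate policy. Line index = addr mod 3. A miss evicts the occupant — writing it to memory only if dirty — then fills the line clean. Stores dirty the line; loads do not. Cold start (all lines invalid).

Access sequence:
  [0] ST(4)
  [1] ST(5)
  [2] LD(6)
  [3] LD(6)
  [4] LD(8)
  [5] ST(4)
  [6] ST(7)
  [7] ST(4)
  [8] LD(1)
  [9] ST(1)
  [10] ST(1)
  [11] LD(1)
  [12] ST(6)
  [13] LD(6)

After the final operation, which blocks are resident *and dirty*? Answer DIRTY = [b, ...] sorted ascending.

0: W B4 -> L1 miss  d=D]
1: W B5 -> L2 miss  d=D]
2: R B6 -> L0 miss  d=-]
3: R B6 -> L0 hit  d=-]
4: R B8 -> L2 miss wb->B5  d=-]
5: W B4 -> L1 hit  d=D]
6: W B7 -> L1 miss wb->B4  d=D]
7: W B4 -> L1 miss wb->B7  d=D]
8: R B1 -> L1 miss wb->B4  d=-]
9: W B1 -> L1 hit  d=D]
10: W B1 -> L1 hit  d=D]
11: R B1 -> L1 hit  d=D]
12: W B6 -> L0 hit  d=D]
13: R B6 -> L0 hit  d=D]

DIRTY = [1, 6]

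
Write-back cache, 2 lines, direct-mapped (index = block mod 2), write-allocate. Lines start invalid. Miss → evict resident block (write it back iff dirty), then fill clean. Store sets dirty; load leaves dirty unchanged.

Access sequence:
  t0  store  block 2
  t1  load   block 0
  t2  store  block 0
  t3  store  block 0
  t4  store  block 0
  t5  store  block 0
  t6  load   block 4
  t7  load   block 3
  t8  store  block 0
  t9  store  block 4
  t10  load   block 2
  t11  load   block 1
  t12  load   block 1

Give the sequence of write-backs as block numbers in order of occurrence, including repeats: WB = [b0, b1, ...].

  0 | W B2 → L0 miss [D]
  1 | R B0 → L0 miss wb→B2 [-]
  2 | W B0 → L0 hit [D]
  3 | W B0 → L0 hit [D]
  4 | W B0 → L0 hit [D]
  5 | W B0 → L0 hit [D]
  6 | R B4 → L0 miss wb→B0 [-]
  7 | R B3 → L1 miss [-]
  8 | W B0 → L0 miss [D]
  9 | W B4 → L0 miss wb→B0 [D]
  10 | R B2 → L0 miss wb→B4 [-]
  11 | R B1 → L1 miss [-]
  12 | R B1 → L1 hit [-]

WB = [2, 0, 0, 4]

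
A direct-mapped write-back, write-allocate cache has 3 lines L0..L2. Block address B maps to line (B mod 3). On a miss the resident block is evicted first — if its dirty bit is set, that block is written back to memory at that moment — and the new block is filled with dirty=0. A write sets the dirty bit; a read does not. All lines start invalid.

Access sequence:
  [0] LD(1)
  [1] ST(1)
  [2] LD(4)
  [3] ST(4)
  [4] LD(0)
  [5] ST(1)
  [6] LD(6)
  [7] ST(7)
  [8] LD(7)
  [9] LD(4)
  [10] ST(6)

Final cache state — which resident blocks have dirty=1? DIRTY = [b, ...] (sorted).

DIRTY = [6]

0: R B1 → L1 miss [-]
1: W B1 → L1 hit [D]
2: R B4 → L1 miss wb→B1 [-]
3: W B4 → L1 hit [D]
4: R B0 → L0 miss [-]
5: W B1 → L1 miss wb→B4 [D]
6: R B6 → L0 miss [-]
7: W B7 → L1 miss wb→B1 [D]
8: R B7 → L1 hit [D]
9: R B4 → L1 miss wb→B7 [-]
10: W B6 → L0 hit [D]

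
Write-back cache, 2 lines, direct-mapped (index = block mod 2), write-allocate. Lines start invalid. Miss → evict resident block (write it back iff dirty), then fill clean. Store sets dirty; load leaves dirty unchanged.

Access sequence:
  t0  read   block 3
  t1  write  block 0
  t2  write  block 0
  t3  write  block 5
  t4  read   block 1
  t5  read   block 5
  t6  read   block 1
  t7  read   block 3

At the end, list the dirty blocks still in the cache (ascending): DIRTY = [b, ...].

DIRTY = [0]

0: R B3 → L1 miss [-]
1: W B0 → L0 miss [D]
2: W B0 → L0 hit [D]
3: W B5 → L1 miss [D]
4: R B1 → L1 miss wb→B5 [-]
5: R B5 → L1 miss [-]
6: R B1 → L1 miss [-]
7: R B3 → L1 miss [-]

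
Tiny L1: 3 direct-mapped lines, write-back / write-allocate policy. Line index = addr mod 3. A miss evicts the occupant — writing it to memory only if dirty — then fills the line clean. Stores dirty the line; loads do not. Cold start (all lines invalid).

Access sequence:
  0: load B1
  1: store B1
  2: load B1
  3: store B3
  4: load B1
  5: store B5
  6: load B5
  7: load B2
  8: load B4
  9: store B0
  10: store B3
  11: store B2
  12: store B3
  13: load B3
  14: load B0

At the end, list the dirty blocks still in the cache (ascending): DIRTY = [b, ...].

DIRTY = [2]

0: R B1 -> L1 miss  d=-]
1: W B1 -> L1 hit  d=D]
2: R B1 -> L1 hit  d=D]
3: W B3 -> L0 miss  d=D]
4: R B1 -> L1 hit  d=D]
5: W B5 -> L2 miss  d=D]
6: R B5 -> L2 hit  d=D]
7: R B2 -> L2 miss wb->B5  d=-]
8: R B4 -> L1 miss wb->B1  d=-]
9: W B0 -> L0 miss wb->B3  d=D]
10: W B3 -> L0 miss wb->B0  d=D]
11: W B2 -> L2 hit  d=D]
12: W B3 -> L0 hit  d=D]
13: R B3 -> L0 hit  d=D]
14: R B0 -> L0 miss wb->B3  d=-]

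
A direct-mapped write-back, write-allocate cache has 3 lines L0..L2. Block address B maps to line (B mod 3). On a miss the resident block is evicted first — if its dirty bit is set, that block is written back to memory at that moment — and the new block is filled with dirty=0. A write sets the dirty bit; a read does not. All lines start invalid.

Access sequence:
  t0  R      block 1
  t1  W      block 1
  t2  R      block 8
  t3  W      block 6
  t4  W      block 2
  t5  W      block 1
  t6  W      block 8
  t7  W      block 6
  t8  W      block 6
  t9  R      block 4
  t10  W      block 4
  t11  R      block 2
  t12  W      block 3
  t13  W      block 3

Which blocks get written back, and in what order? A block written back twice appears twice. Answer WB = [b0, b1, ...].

0: R B1 → L1 miss [-]
1: W B1 → L1 hit [D]
2: R B8 → L2 miss [-]
3: W B6 → L0 miss [D]
4: W B2 → L2 miss [D]
5: W B1 → L1 hit [D]
6: W B8 → L2 miss wb→B2 [D]
7: W B6 → L0 hit [D]
8: W B6 → L0 hit [D]
9: R B4 → L1 miss wb→B1 [-]
10: W B4 → L1 hit [D]
11: R B2 → L2 miss wb→B8 [-]
12: W B3 → L0 miss wb→B6 [D]
13: W B3 → L0 hit [D]

WB = [2, 1, 8, 6]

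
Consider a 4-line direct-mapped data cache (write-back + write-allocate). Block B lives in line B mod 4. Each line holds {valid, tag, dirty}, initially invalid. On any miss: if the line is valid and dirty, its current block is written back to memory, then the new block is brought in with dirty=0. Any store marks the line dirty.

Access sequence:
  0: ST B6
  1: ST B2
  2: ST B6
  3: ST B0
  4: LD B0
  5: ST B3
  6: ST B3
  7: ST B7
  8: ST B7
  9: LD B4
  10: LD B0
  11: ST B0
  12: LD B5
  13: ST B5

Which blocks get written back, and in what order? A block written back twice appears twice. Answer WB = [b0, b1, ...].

WB = [6, 2, 3, 0]

0: W B6 → L2 miss [D]
1: W B2 → L2 miss wb→B6 [D]
2: W B6 → L2 miss wb→B2 [D]
3: W B0 → L0 miss [D]
4: R B0 → L0 hit [D]
5: W B3 → L3 miss [D]
6: W B3 → L3 hit [D]
7: W B7 → L3 miss wb→B3 [D]
8: W B7 → L3 hit [D]
9: R B4 → L0 miss wb→B0 [-]
10: R B0 → L0 miss [-]
11: W B0 → L0 hit [D]
12: R B5 → L1 miss [-]
13: W B5 → L1 hit [D]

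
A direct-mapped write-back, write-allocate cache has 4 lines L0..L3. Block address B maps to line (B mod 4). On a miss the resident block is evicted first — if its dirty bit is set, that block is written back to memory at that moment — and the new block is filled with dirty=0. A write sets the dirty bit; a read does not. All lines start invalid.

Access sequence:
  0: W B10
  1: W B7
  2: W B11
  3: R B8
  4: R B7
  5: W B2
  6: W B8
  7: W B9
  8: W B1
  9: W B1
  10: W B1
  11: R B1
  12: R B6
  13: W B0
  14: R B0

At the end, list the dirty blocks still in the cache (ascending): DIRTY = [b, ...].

0: W B10 → L2 miss [D]
1: W B7 → L3 miss [D]
2: W B11 → L3 miss wb→B7 [D]
3: R B8 → L0 miss [-]
4: R B7 → L3 miss wb→B11 [-]
5: W B2 → L2 miss wb→B10 [D]
6: W B8 → L0 hit [D]
7: W B9 → L1 miss [D]
8: W B1 → L1 miss wb→B9 [D]
9: W B1 → L1 hit [D]
10: W B1 → L1 hit [D]
11: R B1 → L1 hit [D]
12: R B6 → L2 miss wb→B2 [-]
13: W B0 → L0 miss wb→B8 [D]
14: R B0 → L0 hit [D]

DIRTY = [0, 1]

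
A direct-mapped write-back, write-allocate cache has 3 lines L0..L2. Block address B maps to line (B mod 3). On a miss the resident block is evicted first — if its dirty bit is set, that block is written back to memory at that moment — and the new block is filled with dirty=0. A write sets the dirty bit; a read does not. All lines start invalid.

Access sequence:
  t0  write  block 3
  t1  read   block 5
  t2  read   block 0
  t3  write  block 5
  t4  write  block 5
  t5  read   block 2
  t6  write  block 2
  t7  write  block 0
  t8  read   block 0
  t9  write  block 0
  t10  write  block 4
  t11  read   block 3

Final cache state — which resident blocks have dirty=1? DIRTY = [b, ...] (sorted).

0: W B3 → L0 miss [D]
1: R B5 → L2 miss [-]
2: R B0 → L0 miss wb→B3 [-]
3: W B5 → L2 hit [D]
4: W B5 → L2 hit [D]
5: R B2 → L2 miss wb→B5 [-]
6: W B2 → L2 hit [D]
7: W B0 → L0 hit [D]
8: R B0 → L0 hit [D]
9: W B0 → L0 hit [D]
10: W B4 → L1 miss [D]
11: R B3 → L0 miss wb→B0 [-]

DIRTY = [2, 4]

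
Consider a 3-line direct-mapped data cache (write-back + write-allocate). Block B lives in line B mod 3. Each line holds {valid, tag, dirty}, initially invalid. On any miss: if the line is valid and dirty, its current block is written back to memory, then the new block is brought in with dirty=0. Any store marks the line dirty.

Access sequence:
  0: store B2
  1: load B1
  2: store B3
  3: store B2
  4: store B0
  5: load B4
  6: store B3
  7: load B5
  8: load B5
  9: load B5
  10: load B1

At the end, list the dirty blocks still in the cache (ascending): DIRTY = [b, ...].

DIRTY = [3]

0: W B2 -> L2 miss  d=D]
1: R B1 -> L1 miss  d=-]
2: W B3 -> L0 miss  d=D]
3: W B2 -> L2 hit  d=D]
4: W B0 -> L0 miss wb->B3  d=D]
5: R B4 -> L1 miss  d=-]
6: W B3 -> L0 miss wb->B0  d=D]
7: R B5 -> L2 miss wb->B2  d=-]
8: R B5 -> L2 hit  d=-]
9: R B5 -> L2 hit  d=-]
10: R B1 -> L1 miss  d=-]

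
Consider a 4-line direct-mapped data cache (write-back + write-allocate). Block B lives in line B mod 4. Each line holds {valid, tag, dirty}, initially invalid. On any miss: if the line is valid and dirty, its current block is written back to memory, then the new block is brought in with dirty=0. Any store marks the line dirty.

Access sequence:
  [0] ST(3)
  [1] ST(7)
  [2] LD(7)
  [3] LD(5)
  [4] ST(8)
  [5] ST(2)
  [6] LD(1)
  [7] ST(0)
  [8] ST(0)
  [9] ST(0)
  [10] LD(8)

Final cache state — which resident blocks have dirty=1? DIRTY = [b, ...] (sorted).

0: W B3 → L3 miss [D]
1: W B7 → L3 miss wb→B3 [D]
2: R B7 → L3 hit [D]
3: R B5 → L1 miss [-]
4: W B8 → L0 miss [D]
5: W B2 → L2 miss [D]
6: R B1 → L1 miss [-]
7: W B0 → L0 miss wb→B8 [D]
8: W B0 → L0 hit [D]
9: W B0 → L0 hit [D]
10: R B8 → L0 miss wb→B0 [-]

DIRTY = [2, 7]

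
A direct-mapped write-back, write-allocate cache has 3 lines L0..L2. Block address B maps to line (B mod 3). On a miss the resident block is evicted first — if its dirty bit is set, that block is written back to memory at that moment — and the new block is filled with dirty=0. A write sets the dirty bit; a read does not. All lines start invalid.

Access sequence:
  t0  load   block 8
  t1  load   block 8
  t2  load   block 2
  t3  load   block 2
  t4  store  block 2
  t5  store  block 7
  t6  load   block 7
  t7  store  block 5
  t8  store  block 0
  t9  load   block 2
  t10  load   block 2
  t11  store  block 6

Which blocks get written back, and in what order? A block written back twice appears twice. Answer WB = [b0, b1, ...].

0: R B8 → L2 miss [-]
1: R B8 → L2 hit [-]
2: R B2 → L2 miss [-]
3: R B2 → L2 hit [-]
4: W B2 → L2 hit [D]
5: W B7 → L1 miss [D]
6: R B7 → L1 hit [D]
7: W B5 → L2 miss wb→B2 [D]
8: W B0 → L0 miss [D]
9: R B2 → L2 miss wb→B5 [-]
10: R B2 → L2 hit [-]
11: W B6 → L0 miss wb→B0 [D]

WB = [2, 5, 0]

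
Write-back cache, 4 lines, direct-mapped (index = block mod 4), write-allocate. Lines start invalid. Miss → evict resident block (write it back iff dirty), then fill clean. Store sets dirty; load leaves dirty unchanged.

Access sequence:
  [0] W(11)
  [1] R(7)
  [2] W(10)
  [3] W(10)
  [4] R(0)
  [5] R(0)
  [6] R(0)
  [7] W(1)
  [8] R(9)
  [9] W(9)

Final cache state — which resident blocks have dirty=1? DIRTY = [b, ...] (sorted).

0: W B11 → L3 miss [D]
1: R B7 → L3 miss wb→B11 [-]
2: W B10 → L2 miss [D]
3: W B10 → L2 hit [D]
4: R B0 → L0 miss [-]
5: R B0 → L0 hit [-]
6: R B0 → L0 hit [-]
7: W B1 → L1 miss [D]
8: R B9 → L1 miss wb→B1 [-]
9: W B9 → L1 hit [D]

DIRTY = [9, 10]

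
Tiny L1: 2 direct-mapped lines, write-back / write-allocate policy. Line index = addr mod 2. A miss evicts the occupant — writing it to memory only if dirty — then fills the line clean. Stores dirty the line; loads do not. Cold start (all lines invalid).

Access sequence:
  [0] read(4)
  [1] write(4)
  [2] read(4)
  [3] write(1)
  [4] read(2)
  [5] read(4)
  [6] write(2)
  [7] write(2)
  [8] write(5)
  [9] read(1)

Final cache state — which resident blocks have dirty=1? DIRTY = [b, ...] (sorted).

  0 | R B4 → L0 miss [-]
  1 | W B4 → L0 hit [D]
  2 | R B4 → L0 hit [D]
  3 | W B1 → L1 miss [D]
  4 | R B2 → L0 miss wb→B4 [-]
  5 | R B4 → L0 miss [-]
  6 | W B2 → L0 miss [D]
  7 | W B2 → L0 hit [D]
  8 | W B5 → L1 miss wb→B1 [D]
  9 | R B1 → L1 miss wb→B5 [-]

DIRTY = [2]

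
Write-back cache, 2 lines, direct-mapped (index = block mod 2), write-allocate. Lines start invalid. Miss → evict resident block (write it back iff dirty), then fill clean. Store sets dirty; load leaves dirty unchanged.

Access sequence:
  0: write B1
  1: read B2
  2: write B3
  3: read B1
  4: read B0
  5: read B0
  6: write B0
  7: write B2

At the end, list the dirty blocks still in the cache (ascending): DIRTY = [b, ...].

DIRTY = [2]

0: W B1 -> L1 miss  d=D]
1: R B2 -> L0 miss  d=-]
2: W B3 -> L1 miss wb->B1  d=D]
3: R B1 -> L1 miss wb->B3  d=-]
4: R B0 -> L0 miss  d=-]
5: R B0 -> L0 hit  d=-]
6: W B0 -> L0 hit  d=D]
7: W B2 -> L0 miss wb->B0  d=D]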